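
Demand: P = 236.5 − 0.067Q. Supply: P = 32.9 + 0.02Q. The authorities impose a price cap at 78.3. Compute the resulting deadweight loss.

Competitive equilibrium: 236.5 − 0.067Q = 32.9 + 0.02Q → Q* = 2340.2299, P* = 79.7046.
At the ceiling P = 78.3, quantity supplied = (78.3 − 32.9)/0.02 = 2270.
Willingness to pay at Q' = 2270: 236.5 − 0.067·2270 = 84.41.
ΔQ = 2340.2299 − 2270 = 70.2299; wedge = 84.41 − 78.3 = 6.11.
The triangle = ½ × 70.2299 × 6.11 = 214.55.

214.55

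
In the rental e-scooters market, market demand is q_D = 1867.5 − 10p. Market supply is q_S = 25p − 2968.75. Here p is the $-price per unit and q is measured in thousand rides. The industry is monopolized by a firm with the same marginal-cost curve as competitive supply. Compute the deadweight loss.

$2867.06 thousand

In inverse form: demand p = 186.75 − 0.1q, supply p = 118.75 + 0.04q.
Competitive equilibrium: 186.75 − 0.1q = 118.75 + 0.04q → q* = 485.71429, p* = 138.17857.
Marginal revenue: MR = 186.75 − 0.2q. Set MR = MC: 186.75 − 0.2q = 118.75 + 0.04q → q_m = 283.33333.
Price p_m = 186.75 − 0.1·283.33333 = 158.41667; MC(q_m) = 118.75 + 0.04·283.33333 = 130.08333.
Competitive q* = 485.71429, so Δq = 202.38096; wedge = 158.41667 − 130.08333 = 28.33334.
The triangle = ½ × 202.38096 × 28.33334 = $2867.06 thousand.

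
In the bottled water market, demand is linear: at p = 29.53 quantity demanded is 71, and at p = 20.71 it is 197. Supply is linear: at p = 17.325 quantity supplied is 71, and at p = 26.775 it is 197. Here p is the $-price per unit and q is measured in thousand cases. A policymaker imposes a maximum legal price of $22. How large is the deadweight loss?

Demand slope = (20.71 − 29.53)/(197 − 71) = −0.07, so p = 34.5 − 0.07q.
Supply slope = (26.775 − 17.325)/(197 − 71) = 0.075, so p = 12 + 0.075q.
Competitive equilibrium: 34.5 − 0.07q = 12 + 0.075q → q* = 155.1724, p* = 23.6379.
At the ceiling p = 22, quantity supplied = (22 − 12)/0.075 = 133.3333.
Willingness to pay at q' = 133.3333: 34.5 − 0.07·133.3333 = 25.1667.
Δq = 155.1724 − 133.3333 = 21.8391; wedge = 25.1667 − 22 = 3.1667.
DWL = ½ × 21.8391 × 3.1667 = $34.58 thousand.

$34.58 thousand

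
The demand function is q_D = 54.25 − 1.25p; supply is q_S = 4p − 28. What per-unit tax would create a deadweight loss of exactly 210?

21

In inverse form: demand p = 43.4 − 0.8q, supply p = 7 + 0.25q.
Competitive equilibrium: 43.4 − 0.8q = 7 + 0.25q → q* = 34.6667, p* = 15.6667.
A tax t gives Δq = t/1.05 and wedge t, so DWL = t²/2.1.
t²/2.1 = 210 → t² = 441 → t = 21.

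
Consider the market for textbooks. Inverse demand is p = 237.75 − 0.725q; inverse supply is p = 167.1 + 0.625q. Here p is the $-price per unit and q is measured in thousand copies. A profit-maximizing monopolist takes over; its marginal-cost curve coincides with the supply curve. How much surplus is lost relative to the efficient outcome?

$225.68 thousand

Competitive equilibrium: 237.75 − 0.725q = 167.1 + 0.625q → q* = 52.3333, p* = 199.8083.
Marginal revenue: MR = 237.75 − 1.45q. Set MR = MC: 237.75 − 1.45q = 167.1 + 0.625q → q_m = 34.0482.
Price p_m = 237.75 − 0.725·34.0482 = 213.0651; MC(q_m) = 167.1 + 0.625·34.0482 = 188.3801.
Competitive q* = 52.3333, so Δq = 18.2851; wedge = 213.0651 − 188.3801 = 24.685.
DWL = ½ × 18.2851 × 24.685 = $225.68 thousand.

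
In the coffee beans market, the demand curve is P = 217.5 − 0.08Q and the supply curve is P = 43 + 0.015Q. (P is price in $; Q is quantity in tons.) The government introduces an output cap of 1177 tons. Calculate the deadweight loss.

Competitive equilibrium: 217.5 − 0.08Q = 43 + 0.015Q → Q* = 1836.8421, P* = 70.5526.
At Q = 1177: demand price = 217.5 − 0.08·1177 = 123.34; supply price = 43 + 0.015·1177 = 60.655.
ΔQ = 1836.8421 − 1177 = 659.8421; wedge = 123.34 − 60.655 = 62.685.
DWL = ½ × 659.8421 × 62.685 = $20681.10.

$20681.10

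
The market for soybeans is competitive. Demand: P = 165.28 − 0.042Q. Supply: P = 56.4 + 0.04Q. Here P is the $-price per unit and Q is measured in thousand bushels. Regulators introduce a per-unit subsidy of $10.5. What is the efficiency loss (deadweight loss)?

Competitive equilibrium: 165.28 − 0.042Q = 56.4 + 0.04Q → Q* = 1327.8049, P* = 109.5122.
The subsidy lowers effective supply by 10.5: P = 45.9 + 0.04Q.
New quantity: 165.28 − 0.042Q = 45.9 + 0.04Q → Q' = 1455.8537.
Overproduction ΔQ = 1455.8537 − 1327.8049 = 128.0488; wedge = subsidy = 10.5.
Deadweight loss = ½ × 128.0488 × 10.5 = $672.26 thousand.

$672.26 thousand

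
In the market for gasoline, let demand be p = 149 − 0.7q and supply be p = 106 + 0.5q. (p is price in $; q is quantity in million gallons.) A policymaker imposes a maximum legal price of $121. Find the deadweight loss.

$20.42 million

Competitive equilibrium: 149 − 0.7q = 106 + 0.5q → q* = 35.8333, p* = 123.9167.
At the ceiling p = 121, quantity supplied = (121 − 106)/0.5 = 30.
Willingness to pay at q' = 30: 149 − 0.7·30 = 128.
Δq = 35.8333 − 30 = 5.8333; wedge = 128 − 121 = 7.
Welfare loss = ½ × 5.8333 × 7 = $20.42 million.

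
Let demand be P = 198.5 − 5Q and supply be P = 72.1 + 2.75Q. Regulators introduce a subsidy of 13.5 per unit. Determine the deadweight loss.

Competitive equilibrium: 198.5 − 5Q = 72.1 + 2.75Q → Q* = 16.3097, P* = 116.9516.
The subsidy lowers effective supply by 13.5: P = 58.6 + 2.75Q.
New quantity: 198.5 − 5Q = 58.6 + 2.75Q → Q' = 18.0516.
Overproduction ΔQ = 18.0516 − 16.3097 = 1.7419; wedge = subsidy = 13.5.
DWL = ½ × 1.7419 × 13.5 = 11.76.

11.76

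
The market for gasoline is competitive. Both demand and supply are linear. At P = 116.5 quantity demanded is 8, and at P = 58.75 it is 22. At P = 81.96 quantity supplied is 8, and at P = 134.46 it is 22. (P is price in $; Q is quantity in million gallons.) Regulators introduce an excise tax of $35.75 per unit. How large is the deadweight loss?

Demand slope = (58.75 − 116.5)/(22 − 8) = −4.125, so P = 149.5 − 4.125Q.
Supply slope = (134.46 − 81.96)/(22 − 8) = 3.75, so P = 51.96 + 3.75Q.
Competitive equilibrium: 149.5 − 4.125Q = 51.96 + 3.75Q → Q* = 12.386, P* = 98.4076.
With the tax, the buyer price exceeds the seller price by 35.75: (149.5 − 4.125Q) − (51.96 + 3.75Q) = 35.75 → Q' = 7.8463.
ΔQ = 12.386 − 7.8463 = 4.5397; the wedge equals the tax, 35.75.
Deadweight loss = ½ × 4.5397 × 35.75 = $81.15 million.

$81.15 million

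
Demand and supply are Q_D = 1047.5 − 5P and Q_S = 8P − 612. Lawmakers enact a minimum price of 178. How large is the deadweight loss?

In inverse form: demand P = 209.5 − 0.2Q, supply P = 76.5 + 0.125Q.
Competitive equilibrium: 209.5 − 0.2Q = 76.5 + 0.125Q → Q* = 409.2308, P* = 127.6538.
At the floor P = 178, quantity demanded = (209.5 − 178)/0.2 = 157.5.
Sellers' marginal cost at Q' = 157.5: 76.5 + 0.125·157.5 = 96.1875.
ΔQ = 409.2308 − 157.5 = 251.7308; wedge = 178 − 96.1875 = 81.8125.
DWL = ½ × 251.7308 × 81.8125 = 10297.36.

10297.36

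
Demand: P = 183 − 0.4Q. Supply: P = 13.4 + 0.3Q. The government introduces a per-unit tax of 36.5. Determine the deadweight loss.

Competitive equilibrium: 183 − 0.4Q = 13.4 + 0.3Q → Q* = 242.2857, P* = 86.0857.
With the tax, the buyer price exceeds the seller price by 36.5: (183 − 0.4Q) − (13.4 + 0.3Q) = 36.5 → Q' = 190.1429.
ΔQ = 242.2857 − 190.1429 = 52.1428; the wedge equals the tax, 36.5.
Deadweight loss = ½ × 52.1428 × 36.5 = 951.61.

951.61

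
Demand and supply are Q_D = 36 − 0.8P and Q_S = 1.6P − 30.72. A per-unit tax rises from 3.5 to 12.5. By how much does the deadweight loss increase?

In inverse form: demand P = 45 − 1.25Q, supply P = 19.2 + 0.625Q.
Competitive equilibrium: 45 − 1.25Q = 19.2 + 0.625Q → Q* = 13.76, P* = 27.8.
For a per-unit tax t: ΔQ = t/1.875, so DWL = ½·t·(t/1.875) = t²/3.75.
At t = 3.5: DWL = 3.267. At t = 12.5: DWL = 41.667.
Increase = 41.667 − 3.267 = 38.40.

38.40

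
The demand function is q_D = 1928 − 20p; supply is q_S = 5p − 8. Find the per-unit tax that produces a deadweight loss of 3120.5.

In inverse form: demand p = 96.4 − 0.05q, supply p = 1.6 + 0.2q.
Competitive equilibrium: 96.4 − 0.05q = 1.6 + 0.2q → q* = 379.2, p* = 77.44.
A tax t gives Δq = t/0.25 and wedge t, so DWL = t²/0.5.
t²/0.5 = 3120.5 → t² = 1560.25 → t = 39.5.

39.5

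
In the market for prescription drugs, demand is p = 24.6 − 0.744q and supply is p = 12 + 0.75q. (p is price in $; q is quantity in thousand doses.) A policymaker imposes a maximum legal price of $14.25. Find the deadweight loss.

Competitive equilibrium: 24.6 − 0.744q = 12 + 0.75q → q* = 8.4337, p* = 18.3253.
At the ceiling p = 14.25, quantity supplied = (14.25 − 12)/0.75 = 3.
Willingness to pay at q' = 3: 24.6 − 0.744·3 = 22.368.
Δq = 8.4337 − 3 = 5.4337; wedge = 22.368 − 14.25 = 8.118.
DWL = ½ × 5.4337 × 8.118 = $22.06 thousand.

$22.06 thousand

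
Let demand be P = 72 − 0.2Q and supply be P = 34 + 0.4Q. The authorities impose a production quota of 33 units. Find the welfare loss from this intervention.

276.03

Competitive equilibrium: 72 − 0.2Q = 34 + 0.4Q → Q* = 63.3333, P* = 59.3333.
At Q = 33: demand price = 72 − 0.2·33 = 65.4; supply price = 34 + 0.4·33 = 47.2.
ΔQ = 63.3333 − 33 = 30.3333; wedge = 65.4 − 47.2 = 18.2.
Deadweight loss = ½ × 30.3333 × 18.2 = 276.03.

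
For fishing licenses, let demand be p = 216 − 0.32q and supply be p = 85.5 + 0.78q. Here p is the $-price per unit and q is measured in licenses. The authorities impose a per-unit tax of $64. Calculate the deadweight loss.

$1861.82

Competitive equilibrium: 216 − 0.32q = 85.5 + 0.78q → q* = 118.6364, p* = 178.0364.
With the tax, the buyer price exceeds the seller price by 64: (216 − 0.32q) − (85.5 + 0.78q) = 64 → q' = 60.4545.
Δq = 118.6364 − 60.4545 = 58.1819; the wedge equals the tax, 64.
Welfare loss = ½ × 58.1819 × 64 = $1861.82.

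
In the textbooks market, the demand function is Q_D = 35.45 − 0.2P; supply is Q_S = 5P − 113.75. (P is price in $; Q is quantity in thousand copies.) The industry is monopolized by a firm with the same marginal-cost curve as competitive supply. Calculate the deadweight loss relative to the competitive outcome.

$551.52 thousand

In inverse form: demand P = 177.25 − 5Q, supply P = 22.75 + 0.2Q.
Competitive equilibrium: 177.25 − 5Q = 22.75 + 0.2Q → Q* = 29.7115, P* = 28.6923.
Marginal revenue: MR = 177.25 − 10Q. Set MR = MC: 177.25 − 10Q = 22.75 + 0.2Q → Q_m = 15.1471.
Price P_m = 177.25 − 5·15.1471 = 101.5145; MC(Q_m) = 22.75 + 0.2·15.1471 = 25.7794.
Competitive Q* = 29.7115, so ΔQ = 14.5644; wedge = 101.5145 − 25.7794 = 75.7351.
Deadweight loss = ½ × 14.5644 × 75.7351 = $551.52 thousand.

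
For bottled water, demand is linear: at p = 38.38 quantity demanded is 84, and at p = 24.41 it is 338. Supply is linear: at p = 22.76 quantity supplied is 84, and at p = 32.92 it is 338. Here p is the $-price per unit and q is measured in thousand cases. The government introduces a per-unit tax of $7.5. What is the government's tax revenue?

Demand slope = (24.41 − 38.38)/(338 − 84) = −0.055, so p = 43 − 0.055q.
Supply slope = (32.92 − 22.76)/(338 − 84) = 0.04, so p = 19.4 + 0.04q.
Competitive equilibrium: 43 − 0.055q = 19.4 + 0.04q → q* = 248.4211, p* = 29.3368.
With the tax, the buyer price exceeds the seller price by 7.5: (43 − 0.055q) − (19.4 + 0.04q) = 7.5 → q' = 169.4737.
Tax revenue = 7.5 × 169.4737 = $1271.05 thousand.

$1271.05 thousand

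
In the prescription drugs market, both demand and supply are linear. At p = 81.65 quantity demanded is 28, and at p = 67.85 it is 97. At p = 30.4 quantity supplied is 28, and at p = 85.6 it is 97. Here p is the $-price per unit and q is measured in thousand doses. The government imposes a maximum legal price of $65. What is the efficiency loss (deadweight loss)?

$32 thousand

Demand slope = (67.85 − 81.65)/(97 − 28) = −0.2, so p = 87.25 − 0.2q.
Supply slope = (85.6 − 30.4)/(97 − 28) = 0.8, so p = 8 + 0.8q.
Competitive equilibrium: 87.25 − 0.2q = 8 + 0.8q → q* = 79.25, p* = 71.4.
At the ceiling p = 65, quantity supplied = (65 − 8)/0.8 = 71.25.
Willingness to pay at q' = 71.25: 87.25 − 0.2·71.25 = 73.
Δq = 79.25 − 71.25 = 8; wedge = 73 − 65 = 8.
Welfare loss = ½ × 8 × 8 = $32 thousand.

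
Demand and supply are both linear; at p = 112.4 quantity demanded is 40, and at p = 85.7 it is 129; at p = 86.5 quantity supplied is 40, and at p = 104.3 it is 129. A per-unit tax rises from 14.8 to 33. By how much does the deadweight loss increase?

869.96

Demand slope = (85.7 − 112.4)/(129 − 40) = −0.3, so p = 124.4 − 0.3q.
Supply slope = (104.3 − 86.5)/(129 − 40) = 0.2, so p = 78.5 + 0.2q.
Competitive equilibrium: 124.4 − 0.3q = 78.5 + 0.2q → q* = 91.8, p* = 96.86.
For a per-unit tax t: Δq = t/0.5, so DWL = ½·t·(t/0.5) = t²/1.
At t = 14.8: DWL = 219.04. At t = 33: DWL = 1089.
Increase = 1089 − 219.04 = 869.96.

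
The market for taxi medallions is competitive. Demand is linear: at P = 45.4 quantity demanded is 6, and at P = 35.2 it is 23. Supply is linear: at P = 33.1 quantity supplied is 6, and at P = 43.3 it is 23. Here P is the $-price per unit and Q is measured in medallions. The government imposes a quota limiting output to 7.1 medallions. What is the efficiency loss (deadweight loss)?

Demand slope = (35.2 − 45.4)/(23 − 6) = −0.6, so P = 49 − 0.6Q.
Supply slope = (43.3 − 33.1)/(23 − 6) = 0.6, so P = 29.5 + 0.6Q.
Competitive equilibrium: 49 − 0.6Q = 29.5 + 0.6Q → Q* = 16.25, P* = 39.25.
At Q = 7.1: demand price = 49 − 0.6·7.1 = 44.74; supply price = 29.5 + 0.6·7.1 = 33.76.
ΔQ = 16.25 − 7.1 = 9.15; wedge = 44.74 − 33.76 = 10.98.
The triangle = ½ × 9.15 × 10.98 = $50.23.

$50.23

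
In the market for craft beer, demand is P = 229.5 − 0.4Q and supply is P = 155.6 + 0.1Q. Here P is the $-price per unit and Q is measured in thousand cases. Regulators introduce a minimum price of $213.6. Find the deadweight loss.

$2918.70 thousand

Competitive equilibrium: 229.5 − 0.4Q = 155.6 + 0.1Q → Q* = 147.8, P* = 170.38.
At the floor P = 213.6, quantity demanded = (229.5 − 213.6)/0.4 = 39.75.
Sellers' marginal cost at Q' = 39.75: 155.6 + 0.1·39.75 = 159.575.
ΔQ = 147.8 − 39.75 = 108.05; wedge = 213.6 − 159.575 = 54.025.
Welfare loss = ½ × 108.05 × 54.025 = $2918.70 thousand.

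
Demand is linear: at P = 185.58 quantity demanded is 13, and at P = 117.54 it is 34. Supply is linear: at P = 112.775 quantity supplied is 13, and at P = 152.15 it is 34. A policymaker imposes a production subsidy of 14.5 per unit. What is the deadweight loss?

20.55

Demand slope = (117.54 − 185.58)/(34 − 13) = −3.24, so P = 227.7 − 3.24Q.
Supply slope = (152.15 − 112.775)/(34 − 13) = 1.875, so P = 88.4 + 1.875Q.
Competitive equilibrium: 227.7 − 3.24Q = 88.4 + 1.875Q → Q* = 27.2336, P* = 139.463.
The subsidy lowers effective supply by 14.5: P = 73.9 + 1.875Q.
New quantity: 227.7 − 3.24Q = 73.9 + 1.875Q → Q' = 30.0684.
Overproduction ΔQ = 30.0684 − 27.2336 = 2.8348; wedge = subsidy = 14.5.
Deadweight loss = ½ × 2.8348 × 14.5 = 20.55.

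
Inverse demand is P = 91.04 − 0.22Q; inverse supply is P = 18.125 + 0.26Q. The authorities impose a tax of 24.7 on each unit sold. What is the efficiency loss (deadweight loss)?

Competitive equilibrium: 91.04 − 0.22Q = 18.125 + 0.26Q → Q* = 151.9063, P* = 57.6206.
With the tax, the buyer price exceeds the seller price by 24.7: (91.04 − 0.22Q) − (18.125 + 0.26Q) = 24.7 → Q' = 100.4479.
ΔQ = 151.9063 − 100.4479 = 51.4584; the wedge equals the tax, 24.7.
Welfare loss = ½ × 51.4584 × 24.7 = 635.51.

635.51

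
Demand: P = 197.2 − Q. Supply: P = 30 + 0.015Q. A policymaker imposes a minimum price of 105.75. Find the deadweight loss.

2725.18

Competitive equilibrium: 197.2 − Q = 30 + 0.015Q → Q* = 164.7291, P* = 32.4709.
At the floor P = 105.75, quantity demanded = (197.2 − 105.75)/1 = 91.45.
Sellers' marginal cost at Q' = 91.45: 30 + 0.015·91.45 = 31.3718.
ΔQ = 164.7291 − 91.45 = 73.2791; wedge = 105.75 − 31.3718 = 74.3782.
Welfare loss = ½ × 73.2791 × 74.3782 = 2725.18.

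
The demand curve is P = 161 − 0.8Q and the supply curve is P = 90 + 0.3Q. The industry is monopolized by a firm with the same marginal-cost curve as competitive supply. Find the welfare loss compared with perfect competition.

406.23

Competitive equilibrium: 161 − 0.8Q = 90 + 0.3Q → Q* = 64.5455, P* = 109.3636.
Marginal revenue: MR = 161 − 1.6Q. Set MR = MC: 161 − 1.6Q = 90 + 0.3Q → Q_m = 37.3684.
Price P_m = 161 − 0.8·37.3684 = 131.1053; MC(Q_m) = 90 + 0.3·37.3684 = 101.2105.
Competitive Q* = 64.5455, so ΔQ = 27.1771; wedge = 131.1053 − 101.2105 = 29.8948.
The triangle = ½ × 27.1771 × 29.8948 = 406.23.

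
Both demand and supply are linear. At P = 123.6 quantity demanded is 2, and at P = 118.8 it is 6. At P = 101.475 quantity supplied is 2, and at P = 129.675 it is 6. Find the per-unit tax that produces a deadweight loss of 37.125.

24.75

Demand slope = (118.8 − 123.6)/(6 − 2) = −1.2, so P = 126 − 1.2Q.
Supply slope = (129.675 − 101.475)/(6 − 2) = 7.05, so P = 87.375 + 7.05Q.
Competitive equilibrium: 126 − 1.2Q = 87.375 + 7.05Q → Q* = 4.6818, P* = 120.3818.
A tax t gives ΔQ = t/8.25 and wedge t, so DWL = t²/16.5.
t²/16.5 = 37.125 → t² = 612.5625 → t = 24.75.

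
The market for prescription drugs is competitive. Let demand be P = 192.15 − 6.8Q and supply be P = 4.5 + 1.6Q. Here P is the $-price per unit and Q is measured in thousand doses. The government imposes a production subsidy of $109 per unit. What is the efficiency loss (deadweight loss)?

Competitive equilibrium: 192.15 − 6.8Q = 4.5 + 1.6Q → Q* = 22.3393, P* = 40.2429.
The subsidy lowers effective supply by 109: P = 1.6Q − 104.5.
New quantity: 192.15 − 6.8Q = 1.6Q − 104.5 → Q' = 35.3155.
Overproduction ΔQ = 35.3155 − 22.3393 = 12.9762; wedge = subsidy = 109.
Deadweight loss = ½ × 12.9762 × 109 = $707.20 thousand.

$707.20 thousand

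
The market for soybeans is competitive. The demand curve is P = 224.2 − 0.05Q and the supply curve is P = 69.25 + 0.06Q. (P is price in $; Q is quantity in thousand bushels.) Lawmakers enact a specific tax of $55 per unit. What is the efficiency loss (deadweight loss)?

Competitive equilibrium: 224.2 − 0.05Q = 69.25 + 0.06Q → Q* = 1408.6364, P* = 153.7682.
With the tax, the buyer price exceeds the seller price by 55: (224.2 − 0.05Q) − (69.25 + 0.06Q) = 55 → Q' = 908.6364.
ΔQ = 1408.6364 − 908.6364 = 500; the wedge equals the tax, 55.
DWL = ½ × 500 × 55 = $13750 thousand.

$13750 thousand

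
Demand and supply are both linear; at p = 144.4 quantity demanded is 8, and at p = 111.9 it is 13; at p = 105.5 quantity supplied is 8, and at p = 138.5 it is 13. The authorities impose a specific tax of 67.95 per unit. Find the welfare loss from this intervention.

176.23

Demand slope = (111.9 − 144.4)/(13 − 8) = −6.5, so p = 196.4 − 6.5q.
Supply slope = (138.5 − 105.5)/(13 − 8) = 6.6, so p = 52.7 + 6.6q.
Competitive equilibrium: 196.4 − 6.5q = 52.7 + 6.6q → q* = 10.9695, p* = 125.0985.
With the tax, the buyer price exceeds the seller price by 67.95: (196.4 − 6.5q) − (52.7 + 6.6q) = 67.95 → q' = 5.7824.
Δq = 10.9695 − 5.7824 = 5.1871; the wedge equals the tax, 67.95.
Welfare loss = ½ × 5.1871 × 67.95 = 176.23.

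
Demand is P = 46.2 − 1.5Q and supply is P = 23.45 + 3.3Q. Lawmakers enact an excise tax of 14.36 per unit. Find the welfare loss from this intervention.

21.48

Competitive equilibrium: 46.2 − 1.5Q = 23.45 + 3.3Q → Q* = 4.7396, P* = 39.0906.
With the tax, the buyer price exceeds the seller price by 14.36: (46.2 − 1.5Q) − (23.45 + 3.3Q) = 14.36 → Q' = 1.7479.
ΔQ = 4.7396 − 1.7479 = 2.9917; the wedge equals the tax, 14.36.
The triangle = ½ × 2.9917 × 14.36 = 21.48.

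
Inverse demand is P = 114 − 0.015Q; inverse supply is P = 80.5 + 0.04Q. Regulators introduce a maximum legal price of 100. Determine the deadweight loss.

406.57

Competitive equilibrium: 114 − 0.015Q = 80.5 + 0.04Q → Q* = 609.0909, P* = 104.8636.
At the ceiling P = 100, quantity supplied = (100 − 80.5)/0.04 = 487.5.
Willingness to pay at Q' = 487.5: 114 − 0.015·487.5 = 106.6875.
ΔQ = 609.0909 − 487.5 = 121.5909; wedge = 106.6875 − 100 = 6.6875.
The triangle = ½ × 121.5909 × 6.6875 = 406.57.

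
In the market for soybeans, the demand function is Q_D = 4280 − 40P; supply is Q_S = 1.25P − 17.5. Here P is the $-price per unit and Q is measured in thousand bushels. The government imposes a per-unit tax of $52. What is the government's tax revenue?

$2584.24 thousand

In inverse form: demand P = 107 − 0.025Q, supply P = 14 + 0.8Q.
Competitive equilibrium: 107 − 0.025Q = 14 + 0.8Q → Q* = 112.7273, P* = 104.1818.
With the tax, the buyer price exceeds the seller price by 52: (107 − 0.025Q) − (14 + 0.8Q) = 52 → Q' = 49.697.
Tax revenue = 52 × 49.697 = $2584.24 thousand.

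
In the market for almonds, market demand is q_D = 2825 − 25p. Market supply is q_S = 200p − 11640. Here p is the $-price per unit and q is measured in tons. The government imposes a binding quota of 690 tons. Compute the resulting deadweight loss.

$6267.36

In inverse form: demand p = 113 − 0.04q, supply p = 58.2 + 0.005q.
Competitive equilibrium: 113 − 0.04q = 58.2 + 0.005q → q* = 1217.7778, p* = 64.2889.
At q = 690: demand price = 113 − 0.04·690 = 85.4; supply price = 58.2 + 0.005·690 = 61.65.
Δq = 1217.7778 − 690 = 527.7778; wedge = 85.4 − 61.65 = 23.75.
The triangle = ½ × 527.7778 × 23.75 = $6267.36.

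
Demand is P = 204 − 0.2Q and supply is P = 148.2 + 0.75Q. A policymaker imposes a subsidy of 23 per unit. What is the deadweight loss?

Competitive equilibrium: 204 − 0.2Q = 148.2 + 0.75Q → Q* = 58.7368, P* = 192.2526.
The subsidy lowers effective supply by 23: P = 125.2 + 0.75Q.
New quantity: 204 − 0.2Q = 125.2 + 0.75Q → Q' = 82.9474.
Overproduction ΔQ = 82.9474 − 58.7368 = 24.2106; wedge = subsidy = 23.
DWL = ½ × 24.2106 × 23 = 278.42.

278.42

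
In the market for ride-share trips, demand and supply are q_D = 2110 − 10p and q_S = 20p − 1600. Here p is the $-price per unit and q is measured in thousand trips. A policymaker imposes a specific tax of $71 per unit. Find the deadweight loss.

$16803.33 thousand

In inverse form: demand p = 211 − 0.1q, supply p = 80 + 0.05q.
Competitive equilibrium: 211 − 0.1q = 80 + 0.05q → q* = 873.3333, p* = 123.6667.
With the tax, the buyer price exceeds the seller price by 71: (211 − 0.1q) − (80 + 0.05q) = 71 → q' = 400.
Δq = 873.3333 − 400 = 473.3333; the wedge equals the tax, 71.
The triangle = ½ × 473.3333 × 71 = $16803.33 thousand.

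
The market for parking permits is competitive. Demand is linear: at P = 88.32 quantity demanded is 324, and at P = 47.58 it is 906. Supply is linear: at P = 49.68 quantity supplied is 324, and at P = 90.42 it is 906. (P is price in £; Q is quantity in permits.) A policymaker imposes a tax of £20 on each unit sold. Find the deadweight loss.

£1428.57

Demand slope = (47.58 − 88.32)/(906 − 324) = −0.07, so P = 111 − 0.07Q.
Supply slope = (90.42 − 49.68)/(906 − 324) = 0.07, so P = 27 + 0.07Q.
Competitive equilibrium: 111 − 0.07Q = 27 + 0.07Q → Q* = 600, P* = 69.
With the tax, the buyer price exceeds the seller price by 20: (111 − 0.07Q) − (27 + 0.07Q) = 20 → Q' = 457.1429.
ΔQ = 600 − 457.1429 = 142.8571; the wedge equals the tax, 20.
Deadweight loss = ½ × 142.8571 × 20 = £1428.57.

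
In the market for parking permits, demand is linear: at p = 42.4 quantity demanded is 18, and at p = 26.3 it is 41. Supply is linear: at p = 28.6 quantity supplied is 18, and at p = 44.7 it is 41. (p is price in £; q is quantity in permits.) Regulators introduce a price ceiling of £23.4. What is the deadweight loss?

Demand slope = (26.3 − 42.4)/(41 − 18) = −0.7, so p = 55 − 0.7q.
Supply slope = (44.7 − 28.6)/(41 − 18) = 0.7, so p = 16 + 0.7q.
Competitive equilibrium: 55 − 0.7q = 16 + 0.7q → q* = 27.8571, p* = 35.5.
At the ceiling p = 23.4, quantity supplied = (23.4 − 16)/0.7 = 10.5714.
Willingness to pay at q' = 10.5714: 55 − 0.7·10.5714 = 47.6.
Δq = 27.8571 − 10.5714 = 17.2857; wedge = 47.6 − 23.4 = 24.2.
Welfare loss = ½ × 17.2857 × 24.2 = £209.16.

£209.16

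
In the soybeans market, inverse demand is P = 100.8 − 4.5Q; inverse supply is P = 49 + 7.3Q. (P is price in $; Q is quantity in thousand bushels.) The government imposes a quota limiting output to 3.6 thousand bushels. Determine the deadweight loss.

$3.68 thousand

Competitive equilibrium: 100.8 − 4.5Q = 49 + 7.3Q → Q* = 4.3898, P* = 81.0458.
At Q = 3.6: demand price = 100.8 − 4.5·3.6 = 84.6; supply price = 49 + 7.3·3.6 = 75.28.
ΔQ = 4.3898 − 3.6 = 0.7898; wedge = 84.6 − 75.28 = 9.32.
Deadweight loss = ½ × 0.7898 × 9.32 = $3.68 thousand.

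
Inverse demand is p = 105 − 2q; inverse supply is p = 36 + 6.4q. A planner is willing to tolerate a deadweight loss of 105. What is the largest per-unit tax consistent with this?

Competitive equilibrium: 105 − 2q = 36 + 6.4q → q* = 8.2143, p* = 88.5714.
A tax t gives Δq = t/8.4 and wedge t, so DWL = t²/16.8.
t²/16.8 = 105 → t² = 1764 → t = 42.

42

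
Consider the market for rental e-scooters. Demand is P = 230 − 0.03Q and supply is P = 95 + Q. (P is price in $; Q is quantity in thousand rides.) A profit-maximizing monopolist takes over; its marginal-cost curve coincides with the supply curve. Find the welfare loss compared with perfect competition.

Competitive equilibrium: 230 − 0.03Q = 95 + Q → Q* = 131.068, P* = 226.068.
Marginal revenue: MR = 230 − 0.06Q. Set MR = MC: 230 − 0.06Q = 95 + Q → Q_m = 127.3585.
Price P_m = 230 − 0.03·127.3585 = 226.1792; MC(Q_m) = 95 + 1·127.3585 = 222.3585.
Competitive Q* = 131.068, so ΔQ = 3.7095; wedge = 226.1792 − 222.3585 = 3.8207.
Welfare loss = ½ × 3.7095 × 3.8207 = $7.09 thousand.

$7.09 thousand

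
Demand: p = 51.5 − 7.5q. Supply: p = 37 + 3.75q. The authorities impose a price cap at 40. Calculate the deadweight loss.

Competitive equilibrium: 51.5 − 7.5q = 37 + 3.75q → q* = 1.2889, p* = 41.8333.
At the ceiling p = 40, quantity supplied = (40 − 37)/3.75 = 0.8.
Willingness to pay at q' = 0.8: 51.5 − 7.5·0.8 = 45.5.
Δq = 1.2889 − 0.8 = 0.4889; wedge = 45.5 − 40 = 5.5.
The triangle = ½ × 0.4889 × 5.5 = 1.34.

1.34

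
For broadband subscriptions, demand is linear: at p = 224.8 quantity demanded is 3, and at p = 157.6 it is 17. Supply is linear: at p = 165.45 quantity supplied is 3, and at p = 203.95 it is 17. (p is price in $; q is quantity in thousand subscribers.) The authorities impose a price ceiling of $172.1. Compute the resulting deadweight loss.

$111.83 thousand

Demand slope = (157.6 − 224.8)/(17 − 3) = −4.8, so p = 239.2 − 4.8q.
Supply slope = (203.95 − 165.45)/(17 − 3) = 2.75, so p = 157.2 + 2.75q.
Competitive equilibrium: 239.2 − 4.8q = 157.2 + 2.75q → q* = 10.8609, p* = 187.0675.
At the ceiling p = 172.1, quantity supplied = (172.1 − 157.2)/2.75 = 5.4182.
Willingness to pay at q' = 5.4182: 239.2 − 4.8·5.4182 = 213.1926.
Δq = 10.8609 − 5.4182 = 5.4427; wedge = 213.1926 − 172.1 = 41.0926.
Deadweight loss = ½ × 5.4427 × 41.0926 = $111.83 thousand.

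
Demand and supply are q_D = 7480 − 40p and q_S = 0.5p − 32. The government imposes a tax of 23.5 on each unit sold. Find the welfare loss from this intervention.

136.36

In inverse form: demand p = 187 − 0.025q, supply p = 64 + 2q.
Competitive equilibrium: 187 − 0.025q = 64 + 2q → q* = 60.7407, p* = 185.4815.
With the tax, the buyer price exceeds the seller price by 23.5: (187 − 0.025q) − (64 + 2q) = 23.5 → q' = 49.1358.
Δq = 60.7407 − 49.1358 = 11.6049; the wedge equals the tax, 23.5.
Deadweight loss = ½ × 11.6049 × 23.5 = 136.36.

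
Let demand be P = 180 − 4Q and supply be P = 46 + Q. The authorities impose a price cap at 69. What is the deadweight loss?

Competitive equilibrium: 180 − 4Q = 46 + Q → Q* = 26.8, P* = 72.8.
At the ceiling P = 69, quantity supplied = (69 − 46)/1 = 23.
Willingness to pay at Q' = 23: 180 − 4·23 = 88.
ΔQ = 26.8 − 23 = 3.8; wedge = 88 − 69 = 19.
The triangle = ½ × 3.8 × 19 = 36.10.

36.10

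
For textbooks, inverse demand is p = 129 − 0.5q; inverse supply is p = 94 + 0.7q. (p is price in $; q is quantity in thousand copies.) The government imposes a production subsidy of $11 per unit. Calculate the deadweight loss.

Competitive equilibrium: 129 − 0.5q = 94 + 0.7q → q* = 29.1667, p* = 114.4167.
The subsidy lowers effective supply by 11: p = 83 + 0.7q.
New quantity: 129 − 0.5q = 83 + 0.7q → q' = 38.3333.
Overproduction Δq = 38.3333 − 29.1667 = 9.1666; wedge = subsidy = 11.
Deadweight loss = ½ × 9.1666 × 11 = $50.42 thousand.

$50.42 thousand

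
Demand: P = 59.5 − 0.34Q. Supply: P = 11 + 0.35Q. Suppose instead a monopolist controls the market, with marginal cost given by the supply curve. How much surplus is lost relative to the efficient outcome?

Competitive equilibrium: 59.5 − 0.34Q = 11 + 0.35Q → Q* = 70.2899, P* = 35.6014.
Marginal revenue: MR = 59.5 − 0.68Q. Set MR = MC: 59.5 − 0.68Q = 11 + 0.35Q → Q_m = 47.0874.
Price P_m = 59.5 − 0.34·47.0874 = 43.4903; MC(Q_m) = 11 + 0.35·47.0874 = 27.4806.
Competitive Q* = 70.2899, so ΔQ = 23.2025; wedge = 43.4903 − 27.4806 = 16.0097.
DWL = ½ × 23.2025 × 16.0097 = 185.73.

185.73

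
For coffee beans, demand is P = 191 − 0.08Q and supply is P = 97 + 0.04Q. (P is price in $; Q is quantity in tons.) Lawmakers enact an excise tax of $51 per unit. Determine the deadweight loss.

Competitive equilibrium: 191 − 0.08Q = 97 + 0.04Q → Q* = 783.3333, P* = 128.3333.
With the tax, the buyer price exceeds the seller price by 51: (191 − 0.08Q) − (97 + 0.04Q) = 51 → Q' = 358.3333.
ΔQ = 783.3333 − 358.3333 = 425; the wedge equals the tax, 51.
The triangle = ½ × 425 × 51 = $10837.50.

$10837.50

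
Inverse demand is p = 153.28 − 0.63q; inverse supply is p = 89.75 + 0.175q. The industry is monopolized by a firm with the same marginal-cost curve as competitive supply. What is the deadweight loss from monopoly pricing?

Competitive equilibrium: 153.28 − 0.63q = 89.75 + 0.175q → q* = 78.9193, p* = 103.5609.
Marginal revenue: MR = 153.28 − 1.26q. Set MR = MC: 153.28 − 1.26q = 89.75 + 0.175q → q_m = 44.2718.
Price p_m = 153.28 − 0.63·44.2718 = 125.3888; MC(q_m) = 89.75 + 0.175·44.2718 = 97.4976.
Competitive q* = 78.9193, so Δq = 34.6475; wedge = 125.3888 − 97.4976 = 27.8912.
DWL = ½ × 34.6475 × 27.8912 = 483.18.

483.18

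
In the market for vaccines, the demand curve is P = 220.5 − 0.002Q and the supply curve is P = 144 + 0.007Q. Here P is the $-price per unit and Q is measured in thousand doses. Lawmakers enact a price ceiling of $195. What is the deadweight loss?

Competitive equilibrium: 220.5 − 0.002Q = 144 + 0.007Q → Q* = 8500, P* = 203.5.
At the ceiling P = 195, quantity supplied = (195 − 144)/0.007 = 7285.71429.
Willingness to pay at Q' = 7285.71429: 220.5 − 0.002·7285.71429 = 205.92857.
ΔQ = 8500 − 7285.71429 = 1214.28571; wedge = 205.92857 − 195 = 10.92857.
The triangle = ½ × 1214.28571 × 10.92857 = $6635.20 thousand.

$6635.20 thousand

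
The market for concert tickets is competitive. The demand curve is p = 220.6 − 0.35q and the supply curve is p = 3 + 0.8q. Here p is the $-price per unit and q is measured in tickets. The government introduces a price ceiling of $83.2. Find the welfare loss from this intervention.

$4551.24

Competitive equilibrium: 220.6 − 0.35q = 3 + 0.8q → q* = 189.2174, p* = 154.3739.
At the ceiling p = 83.2, quantity supplied = (83.2 − 3)/0.8 = 100.25.
Willingness to pay at q' = 100.25: 220.6 − 0.35·100.25 = 185.5125.
Δq = 189.2174 − 100.25 = 88.9674; wedge = 185.5125 − 83.2 = 102.3125.
Deadweight loss = ½ × 88.9674 × 102.3125 = $4551.24.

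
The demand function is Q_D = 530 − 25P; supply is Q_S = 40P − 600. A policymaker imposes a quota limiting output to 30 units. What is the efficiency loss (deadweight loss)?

In inverse form: demand P = 21.2 − 0.04Q, supply P = 15 + 0.025Q.
Competitive equilibrium: 21.2 − 0.04Q = 15 + 0.025Q → Q* = 95.3846, P* = 17.3846.
At Q = 30: demand price = 21.2 − 0.04·30 = 20; supply price = 15 + 0.025·30 = 15.75.
ΔQ = 95.3846 − 30 = 65.3846; wedge = 20 − 15.75 = 4.25.
The triangle = ½ × 65.3846 × 4.25 = 138.94.

138.94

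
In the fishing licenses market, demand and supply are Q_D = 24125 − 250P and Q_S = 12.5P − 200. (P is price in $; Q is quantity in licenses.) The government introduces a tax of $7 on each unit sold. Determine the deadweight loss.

In inverse form: demand P = 96.5 − 0.004Q, supply P = 16 + 0.08Q.
Competitive equilibrium: 96.5 − 0.004Q = 16 + 0.08Q → Q* = 958.3333, P* = 92.6667.
With the tax, the buyer price exceeds the seller price by 7: (96.5 − 0.004Q) − (16 + 0.08Q) = 7 → Q' = 875.
ΔQ = 958.3333 − 875 = 83.3333; the wedge equals the tax, 7.
DWL = ½ × 83.3333 × 7 = $291.67.

$291.67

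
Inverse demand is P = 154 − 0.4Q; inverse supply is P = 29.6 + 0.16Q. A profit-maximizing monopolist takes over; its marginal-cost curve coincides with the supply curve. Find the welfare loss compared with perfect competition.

Competitive equilibrium: 154 − 0.4Q = 29.6 + 0.16Q → Q* = 222.14286, P* = 65.14286.
Marginal revenue: MR = 154 − 0.8Q. Set MR = MC: 154 − 0.8Q = 29.6 + 0.16Q → Q_m = 129.58333.
Price P_m = 154 − 0.4·129.58333 = 102.16667; MC(Q_m) = 29.6 + 0.16·129.58333 = 50.33333.
Competitive Q* = 222.14286, so ΔQ = 92.55953; wedge = 102.16667 − 50.33333 = 51.83334.
Welfare loss = ½ × 92.55953 × 51.83334 = 2398.83.

2398.83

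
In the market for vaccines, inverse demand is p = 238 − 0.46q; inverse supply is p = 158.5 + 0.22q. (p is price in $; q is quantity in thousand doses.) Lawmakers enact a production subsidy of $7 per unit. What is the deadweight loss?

Competitive equilibrium: 238 − 0.46q = 158.5 + 0.22q → q* = 116.9118, p* = 184.2206.
The subsidy lowers effective supply by 7: p = 151.5 + 0.22q.
New quantity: 238 − 0.46q = 151.5 + 0.22q → q' = 127.2059.
Overproduction Δq = 127.2059 − 116.9118 = 10.2941; wedge = subsidy = 7.
The triangle = ½ × 10.2941 × 7 = $36.03 thousand.

$36.03 thousand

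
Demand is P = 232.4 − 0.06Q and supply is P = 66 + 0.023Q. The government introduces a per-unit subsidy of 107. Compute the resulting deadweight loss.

68969.88

Competitive equilibrium: 232.4 − 0.06Q = 66 + 0.023Q → Q* = 2004.8193, P* = 112.1108.
The subsidy lowers effective supply by 107: P = 0.023Q − 41.
New quantity: 232.4 − 0.06Q = 0.023Q − 41 → Q' = 3293.9759.
Overproduction ΔQ = 3293.9759 − 2004.8193 = 1289.1566; wedge = subsidy = 107.
The triangle = ½ × 1289.1566 × 107 = 68969.88.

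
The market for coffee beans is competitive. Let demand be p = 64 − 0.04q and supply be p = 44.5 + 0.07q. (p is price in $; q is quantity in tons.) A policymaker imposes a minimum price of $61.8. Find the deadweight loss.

$822.28

Competitive equilibrium: 64 − 0.04q = 44.5 + 0.07q → q* = 177.2727, p* = 56.9091.
At the floor p = 61.8, quantity demanded = (64 − 61.8)/0.04 = 55.
Sellers' marginal cost at q' = 55: 44.5 + 0.07·55 = 48.35.
Δq = 177.2727 − 55 = 122.2727; wedge = 61.8 − 48.35 = 13.45.
Welfare loss = ½ × 122.2727 × 13.45 = $822.28.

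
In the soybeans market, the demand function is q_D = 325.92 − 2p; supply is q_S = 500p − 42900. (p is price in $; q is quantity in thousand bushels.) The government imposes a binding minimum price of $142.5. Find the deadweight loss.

$3192.84 thousand

In inverse form: demand p = 162.96 − 0.5q, supply p = 85.8 + 0.002q.
Competitive equilibrium: 162.96 − 0.5q = 85.8 + 0.002q → q* = 153.70518, p* = 86.10741.
At the floor p = 142.5, quantity demanded = (162.96 − 142.5)/0.5 = 40.92.
Sellers' marginal cost at q' = 40.92: 85.8 + 0.002·40.92 = 85.88184.
Δq = 153.70518 − 40.92 = 112.78518; wedge = 142.5 − 85.88184 = 56.61816.
The triangle = ½ × 112.78518 × 56.61816 = $3192.84 thousand.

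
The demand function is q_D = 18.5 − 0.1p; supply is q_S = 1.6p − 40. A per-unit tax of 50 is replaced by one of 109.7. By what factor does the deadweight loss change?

4.814

In inverse form: demand p = 185 − 10q, supply p = 25 + 0.625q.
Competitive equilibrium: 185 − 10q = 25 + 0.625q → q* = 15.0588, p* = 34.4118.
For a per-unit tax t: Δq = t/10.625, so DWL = ½·t·(t/10.625) = t²/21.25.
At t = 50: DWL = 117.647. At t = 109.7: DWL = 566.310.
Ratio = (109.7/50)² = 4.814.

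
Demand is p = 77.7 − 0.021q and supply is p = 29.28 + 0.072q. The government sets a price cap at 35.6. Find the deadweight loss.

Competitive equilibrium: 77.7 − 0.021q = 29.28 + 0.072q → q* = 520.64516, p* = 66.76645.
At the ceiling p = 35.6, quantity supplied = (35.6 − 29.28)/0.072 = 87.77778.
Willingness to pay at q' = 87.77778: 77.7 − 0.021·87.77778 = 75.85667.
Δq = 520.64516 − 87.77778 = 432.86738; wedge = 75.85667 − 35.6 = 40.25667.
Deadweight loss = ½ × 432.86738 × 40.25667 = 8712.90.

8712.90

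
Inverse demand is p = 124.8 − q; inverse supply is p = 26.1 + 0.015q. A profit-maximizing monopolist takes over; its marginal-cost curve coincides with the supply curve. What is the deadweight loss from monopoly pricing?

1181.92

Competitive equilibrium: 124.8 − q = 26.1 + 0.015q → q* = 97.2414, p* = 27.5586.
Marginal revenue: MR = 124.8 − 2q. Set MR = MC: 124.8 − 2q = 26.1 + 0.015q → q_m = 48.9826.
Price p_m = 124.8 − 1·48.9826 = 75.8174; MC(q_m) = 26.1 + 0.015·48.9826 = 26.8347.
Competitive q* = 97.2414, so Δq = 48.2588; wedge = 75.8174 − 26.8347 = 48.9827.
Deadweight loss = ½ × 48.2588 × 48.9827 = 1181.92.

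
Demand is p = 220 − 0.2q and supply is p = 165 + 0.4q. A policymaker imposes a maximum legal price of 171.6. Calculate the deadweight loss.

1695.01

Competitive equilibrium: 220 − 0.2q = 165 + 0.4q → q* = 91.6667, p* = 201.6667.
At the ceiling p = 171.6, quantity supplied = (171.6 − 165)/0.4 = 16.5.
Willingness to pay at q' = 16.5: 220 − 0.2·16.5 = 216.7.
Δq = 91.6667 − 16.5 = 75.1667; wedge = 216.7 − 171.6 = 45.1.
Deadweight loss = ½ × 75.1667 × 45.1 = 1695.01.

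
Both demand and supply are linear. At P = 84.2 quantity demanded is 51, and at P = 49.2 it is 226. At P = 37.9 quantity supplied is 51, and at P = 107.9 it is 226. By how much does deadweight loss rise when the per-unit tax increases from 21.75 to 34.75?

612.08

Demand slope = (49.2 − 84.2)/(226 − 51) = −0.2, so P = 94.4 − 0.2Q.
Supply slope = (107.9 − 37.9)/(226 − 51) = 0.4, so P = 17.5 + 0.4Q.
Competitive equilibrium: 94.4 − 0.2Q = 17.5 + 0.4Q → Q* = 128.1667, P* = 68.7667.
For a per-unit tax t: ΔQ = t/0.6, so DWL = ½·t·(t/0.6) = t²/1.2.
At t = 21.75: DWL = 394.219. At t = 34.75: DWL = 1006.302.
Increase = 1006.302 − 394.219 = 612.08.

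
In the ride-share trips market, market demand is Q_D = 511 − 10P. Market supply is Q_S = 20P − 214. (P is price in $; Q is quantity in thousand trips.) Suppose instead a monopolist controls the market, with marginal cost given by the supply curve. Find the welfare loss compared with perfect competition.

$870.49 thousand

In inverse form: demand P = 51.1 − 0.1Q, supply P = 10.7 + 0.05Q.
Competitive equilibrium: 51.1 − 0.1Q = 10.7 + 0.05Q → Q* = 269.3333, P* = 24.1667.
Marginal revenue: MR = 51.1 − 0.2Q. Set MR = MC: 51.1 − 0.2Q = 10.7 + 0.05Q → Q_m = 161.6.
Price P_m = 51.1 − 0.1·161.6 = 34.94; MC(Q_m) = 10.7 + 0.05·161.6 = 18.78.
Competitive Q* = 269.3333, so ΔQ = 107.7333; wedge = 34.94 − 18.78 = 16.16.
Deadweight loss = ½ × 107.7333 × 16.16 = $870.49 thousand.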